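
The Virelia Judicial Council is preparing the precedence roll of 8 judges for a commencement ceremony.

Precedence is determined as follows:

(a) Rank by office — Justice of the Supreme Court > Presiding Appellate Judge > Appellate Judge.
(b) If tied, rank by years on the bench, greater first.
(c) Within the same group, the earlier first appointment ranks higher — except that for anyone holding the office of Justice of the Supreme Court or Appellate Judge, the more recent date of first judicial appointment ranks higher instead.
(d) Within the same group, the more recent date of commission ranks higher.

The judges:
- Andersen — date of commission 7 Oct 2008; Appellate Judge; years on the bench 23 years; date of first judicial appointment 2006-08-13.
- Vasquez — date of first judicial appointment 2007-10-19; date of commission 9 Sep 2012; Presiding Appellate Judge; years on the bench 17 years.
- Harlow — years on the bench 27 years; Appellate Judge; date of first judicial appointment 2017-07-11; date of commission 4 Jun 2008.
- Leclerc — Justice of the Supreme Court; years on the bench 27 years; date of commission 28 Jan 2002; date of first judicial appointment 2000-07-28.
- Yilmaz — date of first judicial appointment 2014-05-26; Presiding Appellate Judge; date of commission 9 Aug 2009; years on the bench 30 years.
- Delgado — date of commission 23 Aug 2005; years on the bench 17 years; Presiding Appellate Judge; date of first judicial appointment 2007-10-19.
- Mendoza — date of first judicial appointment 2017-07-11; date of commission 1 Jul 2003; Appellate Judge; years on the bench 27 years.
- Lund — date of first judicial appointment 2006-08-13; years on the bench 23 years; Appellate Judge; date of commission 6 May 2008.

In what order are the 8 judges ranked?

Leclerc, Yilmaz, Vasquez, Delgado, Harlow, Mendoza, Andersen, Lund

By office: Leclerc (Justice of the Supreme Court); then Yilmaz, Vasquez and Delgado (Presiding Appellate Judge); then Harlow, Mendoza, Andersen and Lund (Appellate Judge).
Among Yilmaz, Vasquez and Delgado, by years on the bench (higher first): Yilmaz (30 years) before Vasquez and Delgado (17 years).
Vasquez and Delgado both have date of first judicial appointment 2007-10-19, so the next rule applies.
Among Vasquez and Delgado, by date of commission (later first): Vasquez (9 Sep 2012) before Delgado (23 Aug 2005).
Among Harlow, Mendoza, Andersen and Lund, by years on the bench (higher first): Harlow and Mendoza (27 years) before Andersen and Lund (23 years).
Harlow and Mendoza both have date of first judicial appointment 2017-07-11, so the next rule applies.
Among Harlow and Mendoza, by date of commission (later first): Harlow (4 Jun 2008) before Mendoza (1 Jul 2003).
Andersen and Lund both have date of first judicial appointment 2006-08-13, so the next rule applies.
Among Andersen and Lund, by date of commission (later first): Andersen (7 Oct 2008) before Lund (6 May 2008).
Full order: Leclerc, Yilmaz, Vasquez, Delgado, Harlow, Mendoza, Andersen, Lund.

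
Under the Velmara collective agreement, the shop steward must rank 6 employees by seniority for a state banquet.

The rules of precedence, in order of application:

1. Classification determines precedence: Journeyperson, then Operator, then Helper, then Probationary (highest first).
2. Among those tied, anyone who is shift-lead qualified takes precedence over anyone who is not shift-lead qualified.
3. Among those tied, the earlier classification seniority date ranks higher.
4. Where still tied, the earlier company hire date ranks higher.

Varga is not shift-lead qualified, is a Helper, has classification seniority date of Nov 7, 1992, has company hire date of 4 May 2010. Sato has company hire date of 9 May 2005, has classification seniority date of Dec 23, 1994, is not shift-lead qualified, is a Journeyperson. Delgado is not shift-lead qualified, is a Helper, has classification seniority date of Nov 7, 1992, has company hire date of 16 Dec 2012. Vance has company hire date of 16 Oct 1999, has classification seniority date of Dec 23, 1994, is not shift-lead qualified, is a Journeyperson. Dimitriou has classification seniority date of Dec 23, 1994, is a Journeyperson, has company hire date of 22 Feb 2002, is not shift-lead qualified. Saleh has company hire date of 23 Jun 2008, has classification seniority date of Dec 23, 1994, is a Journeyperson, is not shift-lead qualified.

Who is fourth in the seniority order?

By classification: Vance, Dimitriou, Sato and Saleh (Journeyperson); then Varga and Delgado (Helper).
Vance, Dimitriou, Sato and Saleh are each not shift-lead qualified, so the next rule applies.
Vance, Dimitriou, Sato and Saleh all have classification seniority date Dec 23, 1994, so the next rule applies.
Among Vance, Dimitriou, Sato and Saleh, by company hire date (earlier first): Vance (16 Oct 1999) before Dimitriou (22 Feb 2002) before Sato (9 May 2005) before Saleh (23 Jun 2008).
Varga and Delgado are each not shift-lead qualified, so the next rule applies.
Varga and Delgado both have classification seniority date Nov 7, 1992, so the next rule applies.
Among Varga and Delgado, by company hire date (earlier first): Varga (4 May 2010) before Delgado (16 Dec 2012).
Order: Vance, Dimitriou, Sato, Saleh, Varga, Delgado.

Saleh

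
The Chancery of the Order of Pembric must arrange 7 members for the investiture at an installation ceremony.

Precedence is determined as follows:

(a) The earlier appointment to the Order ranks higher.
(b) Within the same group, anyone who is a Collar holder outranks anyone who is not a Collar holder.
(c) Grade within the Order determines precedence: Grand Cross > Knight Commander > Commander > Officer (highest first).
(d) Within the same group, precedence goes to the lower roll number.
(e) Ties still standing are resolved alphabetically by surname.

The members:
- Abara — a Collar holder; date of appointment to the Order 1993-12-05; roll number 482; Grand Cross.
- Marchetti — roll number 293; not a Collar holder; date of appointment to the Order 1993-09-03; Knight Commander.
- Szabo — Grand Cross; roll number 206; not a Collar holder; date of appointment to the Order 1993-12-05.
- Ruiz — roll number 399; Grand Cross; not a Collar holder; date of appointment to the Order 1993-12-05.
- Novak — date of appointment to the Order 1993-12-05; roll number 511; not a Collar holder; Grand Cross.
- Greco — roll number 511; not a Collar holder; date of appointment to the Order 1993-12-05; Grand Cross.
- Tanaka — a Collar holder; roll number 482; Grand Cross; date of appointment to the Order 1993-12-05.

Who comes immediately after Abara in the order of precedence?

By date of appointment to the Order (earlier first): Marchetti (1993-09-03); then Abara, Tanaka, Szabo, Ruiz, Greco and Novak (each 1993-12-05).
Among Abara, Tanaka, Szabo, Ruiz, Greco and Novak, a Collar holder before not a Collar holder: Abara and Tanaka (a Collar holder) before Szabo, Ruiz, Greco and Novak (not a Collar holder).
Abara and Tanaka are each Grand Cross, so the next rule applies.
Abara and Tanaka both have roll number 482, so the next rule applies.
Among Abara and Tanaka, alphabetically by surname: Abara before Tanaka.
Szabo, Ruiz, Greco and Novak are each Grand Cross, so the next rule applies.
Among Szabo, Ruiz, Greco and Novak, by roll number (lower first): Szabo (206) before Ruiz (399) before Greco and Novak (511).
Among Greco and Novak, alphabetically by surname: Greco before Novak.
Order: Marchetti, Abara, Tanaka, Szabo, Ruiz, Greco, Novak.

Tanaka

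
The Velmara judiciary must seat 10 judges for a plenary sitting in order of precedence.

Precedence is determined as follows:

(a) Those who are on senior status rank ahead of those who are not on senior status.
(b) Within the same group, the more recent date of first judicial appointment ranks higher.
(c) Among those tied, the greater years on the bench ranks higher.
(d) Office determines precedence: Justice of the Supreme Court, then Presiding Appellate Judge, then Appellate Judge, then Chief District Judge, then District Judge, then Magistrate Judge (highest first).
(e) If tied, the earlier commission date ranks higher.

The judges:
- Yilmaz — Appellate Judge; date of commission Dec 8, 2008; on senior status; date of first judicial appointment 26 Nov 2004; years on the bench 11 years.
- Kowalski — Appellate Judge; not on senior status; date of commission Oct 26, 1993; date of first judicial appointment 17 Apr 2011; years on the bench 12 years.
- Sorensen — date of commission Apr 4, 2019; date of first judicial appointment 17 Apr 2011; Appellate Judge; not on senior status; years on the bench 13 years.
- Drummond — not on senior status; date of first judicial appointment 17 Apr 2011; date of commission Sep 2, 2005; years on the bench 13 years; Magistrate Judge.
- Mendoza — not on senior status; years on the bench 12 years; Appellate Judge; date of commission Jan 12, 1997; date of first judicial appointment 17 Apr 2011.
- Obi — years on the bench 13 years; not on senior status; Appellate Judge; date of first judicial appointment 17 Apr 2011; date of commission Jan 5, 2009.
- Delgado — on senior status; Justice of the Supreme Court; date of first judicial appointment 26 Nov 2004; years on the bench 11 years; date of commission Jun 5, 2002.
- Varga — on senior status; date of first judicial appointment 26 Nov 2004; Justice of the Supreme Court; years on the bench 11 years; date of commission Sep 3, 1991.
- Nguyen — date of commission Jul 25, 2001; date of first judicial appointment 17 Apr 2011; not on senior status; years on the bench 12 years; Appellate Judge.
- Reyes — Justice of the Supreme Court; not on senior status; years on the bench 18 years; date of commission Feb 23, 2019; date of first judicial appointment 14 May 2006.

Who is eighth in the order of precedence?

By the first rule: Varga, Delgado and Yilmaz (each on senior status); then Obi, Sorensen, Drummond, Kowalski, Mendoza, Nguyen and Reyes (each not on senior status).
Varga, Delgado and Yilmaz all have date of first judicial appointment 26 Nov 2004, so the next rule applies.
Varga, Delgado and Yilmaz all have years on the bench 11 years, so the next rule applies.
Among Varga, Delgado and Yilmaz, by office: Varga and Delgado (Justice of the Supreme Court) before Yilmaz (Appellate Judge).
Among Varga and Delgado, by date of commission (earlier first): Varga (Sep 3, 1991) before Delgado (Jun 5, 2002).
Among Obi, Sorensen, Drummond, Kowalski, Mendoza, Nguyen and Reyes, by date of first judicial appointment (later first): Obi, Sorensen, Drummond, Kowalski, Mendoza and Nguyen (17 Apr 2011) before Reyes (14 May 2006).
Among Obi, Sorensen, Drummond, Kowalski, Mendoza and Nguyen, by years on the bench (higher first): Obi, Sorensen and Drummond (13 years) before Kowalski, Mendoza and Nguyen (12 years).
Among Obi, Sorensen and Drummond, by office: Obi and Sorensen (Appellate Judge) before Drummond (Magistrate Judge).
Among Obi and Sorensen, by date of commission (earlier first): Obi (Jan 5, 2009) before Sorensen (Apr 4, 2019).
Kowalski, Mendoza and Nguyen are each Appellate Judge, so the next rule applies.
Among Kowalski, Mendoza and Nguyen, by date of commission (earlier first): Kowalski (Oct 26, 1993) before Mendoza (Jan 12, 1997) before Nguyen (Jul 25, 2001).
Order: Varga, Delgado, Yilmaz, Obi, Sorensen, Drummond, Kowalski, Mendoza, Nguyen, Reyes.

Mendoza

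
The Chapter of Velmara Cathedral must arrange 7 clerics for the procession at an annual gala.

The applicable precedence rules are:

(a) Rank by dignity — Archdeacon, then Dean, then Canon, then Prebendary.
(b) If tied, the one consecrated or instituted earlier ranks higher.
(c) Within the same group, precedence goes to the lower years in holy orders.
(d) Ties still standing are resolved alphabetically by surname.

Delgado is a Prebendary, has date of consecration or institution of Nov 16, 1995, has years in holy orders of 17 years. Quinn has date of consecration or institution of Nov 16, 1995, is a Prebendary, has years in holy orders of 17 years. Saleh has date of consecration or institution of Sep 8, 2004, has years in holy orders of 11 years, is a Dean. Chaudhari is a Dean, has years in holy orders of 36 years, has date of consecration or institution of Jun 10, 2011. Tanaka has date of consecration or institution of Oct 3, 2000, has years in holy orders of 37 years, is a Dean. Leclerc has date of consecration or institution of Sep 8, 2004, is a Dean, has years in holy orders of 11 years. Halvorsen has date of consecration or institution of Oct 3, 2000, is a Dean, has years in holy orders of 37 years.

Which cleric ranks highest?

By dignity: Halvorsen, Tanaka, Leclerc, Saleh and Chaudhari (Dean); then Delgado and Quinn (Prebendary).
Among Halvorsen, Tanaka, Leclerc, Saleh and Chaudhari, by date of consecration or institution (earlier first): Halvorsen and Tanaka (Oct 3, 2000) before Leclerc and Saleh (Sep 8, 2004) before Chaudhari (Jun 10, 2011).
Halvorsen and Tanaka both have years in holy orders 37 years, so the next rule applies.
Among Halvorsen and Tanaka, alphabetically by surname: Halvorsen before Tanaka.
Leclerc and Saleh both have years in holy orders 11 years, so the next rule applies.
Among Leclerc and Saleh, alphabetically by surname: Leclerc before Saleh.
Delgado and Quinn both have date of consecration or institution Nov 16, 1995, so the next rule applies.
Delgado and Quinn both have years in holy orders 17 years, so the next rule applies.
Among Delgado and Quinn, alphabetically by surname: Delgado before Quinn.
Order: Halvorsen, Tanaka, Leclerc, Saleh, Chaudhari, Delgado, Quinn.

Halvorsen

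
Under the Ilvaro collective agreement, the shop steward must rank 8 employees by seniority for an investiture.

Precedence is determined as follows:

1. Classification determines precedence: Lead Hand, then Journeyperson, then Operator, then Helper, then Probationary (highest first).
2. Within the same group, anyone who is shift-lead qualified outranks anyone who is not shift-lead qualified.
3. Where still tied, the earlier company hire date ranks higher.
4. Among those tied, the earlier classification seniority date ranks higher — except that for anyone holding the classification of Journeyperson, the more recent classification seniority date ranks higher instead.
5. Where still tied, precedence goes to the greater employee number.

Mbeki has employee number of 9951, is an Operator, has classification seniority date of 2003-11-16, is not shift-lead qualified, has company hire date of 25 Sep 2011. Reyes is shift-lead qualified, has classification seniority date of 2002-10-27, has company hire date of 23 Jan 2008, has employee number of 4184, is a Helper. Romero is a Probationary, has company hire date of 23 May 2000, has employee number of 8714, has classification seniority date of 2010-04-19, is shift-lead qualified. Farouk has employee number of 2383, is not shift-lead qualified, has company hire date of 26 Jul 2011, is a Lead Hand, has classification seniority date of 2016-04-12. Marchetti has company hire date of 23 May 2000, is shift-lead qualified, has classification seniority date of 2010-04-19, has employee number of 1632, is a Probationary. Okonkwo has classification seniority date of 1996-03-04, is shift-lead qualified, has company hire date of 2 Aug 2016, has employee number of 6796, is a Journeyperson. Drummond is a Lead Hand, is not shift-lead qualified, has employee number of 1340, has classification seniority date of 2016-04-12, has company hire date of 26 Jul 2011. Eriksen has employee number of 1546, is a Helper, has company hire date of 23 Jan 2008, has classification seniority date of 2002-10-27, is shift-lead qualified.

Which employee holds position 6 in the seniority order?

Eriksen

By classification: Farouk and Drummond (Lead Hand); then Okonkwo (Journeyperson); then Mbeki (Operator); then Reyes and Eriksen (Helper); then Romero and Marchetti (Probationary).
Farouk and Drummond are each not shift-lead qualified, so the next rule applies.
Farouk and Drummond both have company hire date 26 Jul 2011, so the next rule applies.
Farouk and Drummond both have classification seniority date 2016-04-12, so the next rule applies.
Among Farouk and Drummond, by employee number (higher first): Farouk (2383) before Drummond (1340).
Reyes and Eriksen are each shift-lead qualified, so the next rule applies.
Reyes and Eriksen both have company hire date 23 Jan 2008, so the next rule applies.
Reyes and Eriksen both have classification seniority date 2002-10-27, so the next rule applies.
Among Reyes and Eriksen, by employee number (higher first): Reyes (4184) before Eriksen (1546).
Romero and Marchetti are each shift-lead qualified, so the next rule applies.
Romero and Marchetti both have company hire date 23 May 2000, so the next rule applies.
Romero and Marchetti both have classification seniority date 2010-04-19, so the next rule applies.
Among Romero and Marchetti, by employee number (higher first): Romero (8714) before Marchetti (1632).
Order: Farouk, Drummond, Okonkwo, Mbeki, Reyes, Eriksen, Romero, Marchetti.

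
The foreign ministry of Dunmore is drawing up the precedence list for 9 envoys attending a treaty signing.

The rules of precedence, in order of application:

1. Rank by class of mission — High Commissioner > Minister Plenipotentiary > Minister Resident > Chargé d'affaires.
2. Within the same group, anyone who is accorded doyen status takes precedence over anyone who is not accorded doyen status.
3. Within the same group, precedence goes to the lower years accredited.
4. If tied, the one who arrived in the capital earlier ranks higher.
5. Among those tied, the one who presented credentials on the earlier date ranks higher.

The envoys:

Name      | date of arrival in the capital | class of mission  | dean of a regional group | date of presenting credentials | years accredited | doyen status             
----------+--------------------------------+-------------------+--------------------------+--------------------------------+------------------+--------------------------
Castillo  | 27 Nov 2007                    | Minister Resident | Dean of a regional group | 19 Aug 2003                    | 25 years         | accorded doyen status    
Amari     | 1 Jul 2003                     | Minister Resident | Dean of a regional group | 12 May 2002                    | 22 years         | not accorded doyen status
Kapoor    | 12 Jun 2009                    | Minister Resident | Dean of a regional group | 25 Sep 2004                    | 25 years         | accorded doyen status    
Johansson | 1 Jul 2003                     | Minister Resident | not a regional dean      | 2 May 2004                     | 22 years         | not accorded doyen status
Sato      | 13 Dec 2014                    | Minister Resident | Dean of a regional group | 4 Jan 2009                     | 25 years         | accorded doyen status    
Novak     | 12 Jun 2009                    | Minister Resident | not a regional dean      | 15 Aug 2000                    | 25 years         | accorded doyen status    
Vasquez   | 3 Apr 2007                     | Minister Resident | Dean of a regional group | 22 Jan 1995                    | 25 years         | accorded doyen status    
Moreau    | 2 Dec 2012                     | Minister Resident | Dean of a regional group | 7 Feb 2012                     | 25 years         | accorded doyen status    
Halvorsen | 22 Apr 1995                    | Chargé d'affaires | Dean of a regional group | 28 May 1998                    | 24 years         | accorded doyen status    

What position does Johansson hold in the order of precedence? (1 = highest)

By class of mission: Vasquez, Castillo, Novak, Kapoor, Moreau, Sato, Amari and Johansson (Minister Resident); then Halvorsen (Chargé d'affaires).
Among Vasquez, Castillo, Novak, Kapoor, Moreau, Sato, Amari and Johansson, accorded doyen status before not accorded doyen status: Vasquez, Castillo, Novak, Kapoor, Moreau and Sato (accorded doyen status) before Amari and Johansson (not accorded doyen status).
Vasquez, Castillo, Novak, Kapoor, Moreau and Sato all have years accredited 25 years, so the next rule applies.
Among Vasquez, Castillo, Novak, Kapoor, Moreau and Sato, by date of arrival in the capital (earlier first): Vasquez (3 Apr 2007) before Castillo (27 Nov 2007) before Novak and Kapoor (12 Jun 2009) before Moreau (2 Dec 2012) before Sato (13 Dec 2014).
Among Novak and Kapoor, by date of presenting credentials (earlier first): Novak (15 Aug 2000) before Kapoor (25 Sep 2004).
Amari and Johansson both have years accredited 22 years, so the next rule applies.
Amari and Johansson both have date of arrival in the capital 1 Jul 2003, so the next rule applies.
Among Amari and Johansson, by date of presenting credentials (earlier first): Amari (12 May 2002) before Johansson (2 May 2004).
Order: Vasquez, Castillo, Novak, Kapoor, Moreau, Sato, Amari, Johansson, Halvorsen. So position 8.

8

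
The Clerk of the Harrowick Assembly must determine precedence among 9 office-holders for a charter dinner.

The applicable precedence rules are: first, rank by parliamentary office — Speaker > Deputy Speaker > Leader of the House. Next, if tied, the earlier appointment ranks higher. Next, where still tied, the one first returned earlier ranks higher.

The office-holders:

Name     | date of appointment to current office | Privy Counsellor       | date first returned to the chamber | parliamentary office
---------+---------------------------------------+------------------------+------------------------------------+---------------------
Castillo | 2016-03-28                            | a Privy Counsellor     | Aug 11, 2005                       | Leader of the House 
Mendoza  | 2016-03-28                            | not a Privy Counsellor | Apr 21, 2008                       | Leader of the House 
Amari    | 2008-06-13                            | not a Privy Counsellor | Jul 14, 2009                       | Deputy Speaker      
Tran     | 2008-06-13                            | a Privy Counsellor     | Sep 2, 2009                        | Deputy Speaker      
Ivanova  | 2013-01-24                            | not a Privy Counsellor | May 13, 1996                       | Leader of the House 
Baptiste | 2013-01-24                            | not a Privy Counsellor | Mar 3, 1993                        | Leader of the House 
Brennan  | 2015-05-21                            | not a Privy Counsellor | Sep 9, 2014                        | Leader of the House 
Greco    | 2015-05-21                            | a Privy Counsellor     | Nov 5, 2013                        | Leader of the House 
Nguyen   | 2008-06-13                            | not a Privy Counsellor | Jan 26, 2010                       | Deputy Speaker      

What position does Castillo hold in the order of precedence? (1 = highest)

8

By parliamentary office: Amari, Tran and Nguyen (Deputy Speaker); then Baptiste, Ivanova, Greco, Brennan, Castillo and Mendoza (Leader of the House).
Amari, Tran and Nguyen all have date of appointment to current office 2008-06-13, so the next rule applies.
Among Amari, Tran and Nguyen, by date first returned to the chamber (earlier first): Amari (Jul 14, 2009) before Tran (Sep 2, 2009) before Nguyen (Jan 26, 2010).
Among Baptiste, Ivanova, Greco, Brennan, Castillo and Mendoza, by date of appointment to current office (earlier first): Baptiste and Ivanova (2013-01-24) before Greco and Brennan (2015-05-21) before Castillo and Mendoza (2016-03-28).
Among Baptiste and Ivanova, by date first returned to the chamber (earlier first): Baptiste (Mar 3, 1993) before Ivanova (May 13, 1996).
Among Greco and Brennan, by date first returned to the chamber (earlier first): Greco (Nov 5, 2013) before Brennan (Sep 9, 2014).
Among Castillo and Mendoza, by date first returned to the chamber (earlier first): Castillo (Aug 11, 2005) before Mendoza (Apr 21, 2008).
Order: Amari, Tran, Nguyen, Baptiste, Ivanova, Greco, Brennan, Castillo, Mendoza. So position 8.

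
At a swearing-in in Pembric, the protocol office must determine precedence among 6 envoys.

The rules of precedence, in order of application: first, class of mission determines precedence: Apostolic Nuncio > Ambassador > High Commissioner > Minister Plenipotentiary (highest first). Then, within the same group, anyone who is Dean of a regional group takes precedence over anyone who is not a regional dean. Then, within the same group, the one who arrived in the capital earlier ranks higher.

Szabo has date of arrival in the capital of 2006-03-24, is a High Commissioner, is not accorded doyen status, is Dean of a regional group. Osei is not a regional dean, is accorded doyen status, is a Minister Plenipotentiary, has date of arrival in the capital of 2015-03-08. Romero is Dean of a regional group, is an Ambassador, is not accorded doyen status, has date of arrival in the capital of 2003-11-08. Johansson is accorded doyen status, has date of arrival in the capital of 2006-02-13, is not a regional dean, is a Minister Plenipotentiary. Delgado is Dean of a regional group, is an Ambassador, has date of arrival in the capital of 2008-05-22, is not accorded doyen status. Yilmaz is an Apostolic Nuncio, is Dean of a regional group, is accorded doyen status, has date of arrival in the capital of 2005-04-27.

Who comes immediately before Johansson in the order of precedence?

Szabo

By class of mission: Yilmaz (Apostolic Nuncio); then Romero and Delgado (Ambassador); then Szabo (High Commissioner); then Johansson and Osei (Minister Plenipotentiary).
Romero and Delgado are each Dean of a regional group, so the next rule applies.
Among Romero and Delgado, by date of arrival in the capital (earlier first): Romero (2003-11-08) before Delgado (2008-05-22).
Johansson and Osei are each not a regional dean, so the next rule applies.
Among Johansson and Osei, by date of arrival in the capital (earlier first): Johansson (2006-02-13) before Osei (2015-03-08).
Order: Yilmaz, Romero, Delgado, Szabo, Johansson, Osei.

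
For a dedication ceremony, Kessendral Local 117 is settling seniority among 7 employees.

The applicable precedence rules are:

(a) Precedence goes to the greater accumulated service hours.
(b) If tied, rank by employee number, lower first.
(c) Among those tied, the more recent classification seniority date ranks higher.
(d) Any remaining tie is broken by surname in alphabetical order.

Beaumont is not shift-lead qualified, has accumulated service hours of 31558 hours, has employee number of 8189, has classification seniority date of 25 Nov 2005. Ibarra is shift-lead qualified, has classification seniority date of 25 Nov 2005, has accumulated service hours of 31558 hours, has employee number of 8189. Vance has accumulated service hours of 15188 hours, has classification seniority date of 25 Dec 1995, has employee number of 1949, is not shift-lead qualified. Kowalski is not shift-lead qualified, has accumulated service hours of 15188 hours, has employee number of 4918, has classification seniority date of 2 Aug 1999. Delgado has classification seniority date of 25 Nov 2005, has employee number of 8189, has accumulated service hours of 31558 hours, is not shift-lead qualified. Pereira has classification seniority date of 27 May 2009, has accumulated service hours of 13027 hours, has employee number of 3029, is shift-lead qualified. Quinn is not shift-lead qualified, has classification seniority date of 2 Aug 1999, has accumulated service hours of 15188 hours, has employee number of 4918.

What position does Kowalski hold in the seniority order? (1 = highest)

By accumulated service hours (higher first): Beaumont, Delgado and Ibarra (each 31558 hours); then Vance, Kowalski and Quinn (each 15188 hours); then Pereira (13027 hours).
Beaumont, Delgado and Ibarra all have employee number 8189, so the next rule applies.
Beaumont, Delgado and Ibarra all have classification seniority date 25 Nov 2005, so the next rule applies.
Among Beaumont, Delgado and Ibarra, alphabetically by surname: Beaumont before Delgado before Ibarra.
Among Vance, Kowalski and Quinn, by employee number (lower first): Vance (1949) before Kowalski and Quinn (4918).
Kowalski and Quinn both have classification seniority date 2 Aug 1999, so the next rule applies.
Among Kowalski and Quinn, alphabetically by surname: Kowalski before Quinn.
Order: Beaumont, Delgado, Ibarra, Vance, Kowalski, Quinn, Pereira. So position 5.

5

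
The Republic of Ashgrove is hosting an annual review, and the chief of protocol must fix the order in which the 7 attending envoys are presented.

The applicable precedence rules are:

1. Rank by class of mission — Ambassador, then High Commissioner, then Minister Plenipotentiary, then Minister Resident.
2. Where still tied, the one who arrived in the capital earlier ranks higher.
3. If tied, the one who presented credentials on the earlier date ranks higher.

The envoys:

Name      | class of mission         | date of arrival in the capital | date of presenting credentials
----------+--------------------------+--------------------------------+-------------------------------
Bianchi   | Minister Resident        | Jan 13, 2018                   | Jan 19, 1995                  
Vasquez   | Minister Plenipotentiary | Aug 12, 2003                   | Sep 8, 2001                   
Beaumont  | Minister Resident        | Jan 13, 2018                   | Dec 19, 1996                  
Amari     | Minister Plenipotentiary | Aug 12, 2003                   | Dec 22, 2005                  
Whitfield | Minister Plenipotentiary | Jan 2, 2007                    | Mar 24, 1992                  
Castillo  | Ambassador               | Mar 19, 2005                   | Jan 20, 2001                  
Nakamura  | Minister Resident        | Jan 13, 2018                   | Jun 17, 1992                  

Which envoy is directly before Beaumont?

Bianchi

By class of mission: Castillo (Ambassador); then Vasquez, Amari and Whitfield (Minister Plenipotentiary); then Nakamura, Bianchi and Beaumont (Minister Resident).
Among Vasquez, Amari and Whitfield, by date of arrival in the capital (earlier first): Vasquez and Amari (Aug 12, 2003) before Whitfield (Jan 2, 2007).
Among Vasquez and Amari, by date of presenting credentials (earlier first): Vasquez (Sep 8, 2001) before Amari (Dec 22, 2005).
Nakamura, Bianchi and Beaumont all have date of arrival in the capital Jan 13, 2018, so the next rule applies.
Among Nakamura, Bianchi and Beaumont, by date of presenting credentials (earlier first): Nakamura (Jun 17, 1992) before Bianchi (Jan 19, 1995) before Beaumont (Dec 19, 1996).
Order: Castillo, Vasquez, Amari, Whitfield, Nakamura, Bianchi, Beaumont.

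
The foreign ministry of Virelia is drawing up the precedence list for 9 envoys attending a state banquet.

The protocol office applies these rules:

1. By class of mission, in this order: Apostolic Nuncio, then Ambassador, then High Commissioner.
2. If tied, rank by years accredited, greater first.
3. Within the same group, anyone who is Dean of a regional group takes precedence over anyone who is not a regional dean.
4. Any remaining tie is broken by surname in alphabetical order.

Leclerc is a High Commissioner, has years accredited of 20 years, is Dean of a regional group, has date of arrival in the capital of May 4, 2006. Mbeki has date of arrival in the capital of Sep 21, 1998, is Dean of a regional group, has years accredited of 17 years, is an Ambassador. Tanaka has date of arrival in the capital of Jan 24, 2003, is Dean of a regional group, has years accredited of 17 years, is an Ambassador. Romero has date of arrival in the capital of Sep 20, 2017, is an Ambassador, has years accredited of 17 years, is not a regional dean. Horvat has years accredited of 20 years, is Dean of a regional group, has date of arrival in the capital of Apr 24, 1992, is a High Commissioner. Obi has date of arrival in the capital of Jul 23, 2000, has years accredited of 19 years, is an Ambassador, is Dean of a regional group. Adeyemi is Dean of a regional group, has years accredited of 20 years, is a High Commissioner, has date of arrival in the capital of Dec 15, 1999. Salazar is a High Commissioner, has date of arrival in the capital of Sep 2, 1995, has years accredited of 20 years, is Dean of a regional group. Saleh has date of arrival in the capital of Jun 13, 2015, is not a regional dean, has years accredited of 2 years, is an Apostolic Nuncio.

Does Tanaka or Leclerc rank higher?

Tanaka

By class of mission: Saleh (Apostolic Nuncio); then Obi, Mbeki, Tanaka and Romero (Ambassador); then Adeyemi, Horvat, Leclerc and Salazar (High Commissioner).
Among Obi, Mbeki, Tanaka and Romero, by years accredited (higher first): Obi (19 years) before Mbeki, Tanaka and Romero (17 years).
Among Mbeki, Tanaka and Romero, Dean of a regional group before not a regional dean: Mbeki and Tanaka (Dean of a regional group) before Romero (not a regional dean).
Among Mbeki and Tanaka, alphabetically by surname: Mbeki before Tanaka.
Adeyemi, Horvat, Leclerc and Salazar all have years accredited 20 years, so the next rule applies.
Adeyemi, Horvat, Leclerc and Salazar are each Dean of a regional group, so the next rule applies.
Among Adeyemi, Horvat, Leclerc and Salazar, alphabetically by surname: Adeyemi before Horvat before Leclerc before Salazar.
So Tanaka takes precedence.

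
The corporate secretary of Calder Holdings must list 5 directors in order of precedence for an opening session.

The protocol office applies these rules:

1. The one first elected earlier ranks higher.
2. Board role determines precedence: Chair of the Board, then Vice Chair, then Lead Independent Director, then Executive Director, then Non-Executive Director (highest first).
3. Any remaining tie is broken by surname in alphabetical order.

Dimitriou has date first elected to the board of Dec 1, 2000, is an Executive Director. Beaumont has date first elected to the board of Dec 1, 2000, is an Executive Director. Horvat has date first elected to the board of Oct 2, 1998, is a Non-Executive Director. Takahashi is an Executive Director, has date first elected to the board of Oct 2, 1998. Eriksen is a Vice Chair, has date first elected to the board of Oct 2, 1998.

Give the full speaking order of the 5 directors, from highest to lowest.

By date first elected to the board (earlier first): Eriksen, Takahashi and Horvat (each Oct 2, 1998); then Beaumont and Dimitriou (both Dec 1, 2000).
Among Eriksen, Takahashi and Horvat, by board role: Eriksen (Vice Chair) before Takahashi (Executive Director) before Horvat (Non-Executive Director).
Beaumont and Dimitriou are each Executive Director, so the next rule applies.
Among Beaumont and Dimitriou, alphabetically by surname: Beaumont before Dimitriou.
Full order: Eriksen, Takahashi, Horvat, Beaumont, Dimitriou.

Eriksen, Takahashi, Horvat, Beaumont, Dimitriou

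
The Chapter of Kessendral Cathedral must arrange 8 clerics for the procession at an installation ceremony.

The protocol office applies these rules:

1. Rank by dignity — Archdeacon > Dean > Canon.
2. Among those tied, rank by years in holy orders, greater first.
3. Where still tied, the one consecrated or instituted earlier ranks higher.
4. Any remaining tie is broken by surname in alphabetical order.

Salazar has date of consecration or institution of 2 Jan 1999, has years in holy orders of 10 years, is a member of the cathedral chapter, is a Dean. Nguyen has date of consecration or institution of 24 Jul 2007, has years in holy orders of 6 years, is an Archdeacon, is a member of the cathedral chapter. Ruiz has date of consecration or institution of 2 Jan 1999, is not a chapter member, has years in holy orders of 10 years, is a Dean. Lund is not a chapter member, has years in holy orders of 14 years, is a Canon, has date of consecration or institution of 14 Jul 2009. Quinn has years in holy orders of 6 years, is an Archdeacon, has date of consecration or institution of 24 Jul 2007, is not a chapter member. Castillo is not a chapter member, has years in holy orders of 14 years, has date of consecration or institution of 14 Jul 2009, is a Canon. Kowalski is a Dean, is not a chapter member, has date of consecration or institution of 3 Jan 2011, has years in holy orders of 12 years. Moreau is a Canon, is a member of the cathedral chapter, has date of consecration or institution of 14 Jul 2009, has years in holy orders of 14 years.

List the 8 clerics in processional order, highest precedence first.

Nguyen, Quinn, Kowalski, Ruiz, Salazar, Castillo, Lund, Moreau

By dignity: Nguyen and Quinn (Archdeacon); then Kowalski, Ruiz and Salazar (Dean); then Castillo, Lund and Moreau (Canon).
Nguyen and Quinn both have years in holy orders 6 years, so the next rule applies.
Nguyen and Quinn both have date of consecration or institution 24 Jul 2007, so the next rule applies.
Among Nguyen and Quinn, alphabetically by surname: Nguyen before Quinn.
Among Kowalski, Ruiz and Salazar, by years in holy orders (higher first): Kowalski (12 years) before Ruiz and Salazar (10 years).
Ruiz and Salazar both have date of consecration or institution 2 Jan 1999, so the next rule applies.
Among Ruiz and Salazar, alphabetically by surname: Ruiz before Salazar.
Castillo, Lund and Moreau all have years in holy orders 14 years, so the next rule applies.
Castillo, Lund and Moreau all have date of consecration or institution 14 Jul 2009, so the next rule applies.
Among Castillo, Lund and Moreau, alphabetically by surname: Castillo before Lund before Moreau.
Full order: Nguyen, Quinn, Kowalski, Ruiz, Salazar, Castillo, Lund, Moreau.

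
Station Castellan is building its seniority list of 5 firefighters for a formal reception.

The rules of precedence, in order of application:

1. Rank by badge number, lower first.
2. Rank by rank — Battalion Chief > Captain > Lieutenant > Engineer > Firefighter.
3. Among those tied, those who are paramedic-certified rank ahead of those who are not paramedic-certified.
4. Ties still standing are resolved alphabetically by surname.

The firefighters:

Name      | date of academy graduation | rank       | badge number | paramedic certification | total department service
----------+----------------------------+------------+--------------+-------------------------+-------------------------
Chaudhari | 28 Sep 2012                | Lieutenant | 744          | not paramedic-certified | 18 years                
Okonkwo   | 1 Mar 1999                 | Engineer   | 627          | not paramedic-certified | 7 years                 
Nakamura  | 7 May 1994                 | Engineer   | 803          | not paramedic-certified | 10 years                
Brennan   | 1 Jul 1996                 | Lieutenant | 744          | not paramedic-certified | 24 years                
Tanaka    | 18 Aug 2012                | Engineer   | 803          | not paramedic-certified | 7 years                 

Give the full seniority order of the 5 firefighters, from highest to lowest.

By badge number (lower first): Okonkwo (627); then Brennan and Chaudhari (both 744); then Nakamura and Tanaka (both 803).
Brennan and Chaudhari are each Lieutenant, so the next rule applies.
Brennan and Chaudhari are each not paramedic-certified, so the next rule applies.
Among Brennan and Chaudhari, alphabetically by surname: Brennan before Chaudhari.
Nakamura and Tanaka are each Engineer, so the next rule applies.
Nakamura and Tanaka are each not paramedic-certified, so the next rule applies.
Among Nakamura and Tanaka, alphabetically by surname: Nakamura before Tanaka.
Full order: Okonkwo, Brennan, Chaudhari, Nakamura, Tanaka.

Okonkwo, Brennan, Chaudhari, Nakamura, Tanaka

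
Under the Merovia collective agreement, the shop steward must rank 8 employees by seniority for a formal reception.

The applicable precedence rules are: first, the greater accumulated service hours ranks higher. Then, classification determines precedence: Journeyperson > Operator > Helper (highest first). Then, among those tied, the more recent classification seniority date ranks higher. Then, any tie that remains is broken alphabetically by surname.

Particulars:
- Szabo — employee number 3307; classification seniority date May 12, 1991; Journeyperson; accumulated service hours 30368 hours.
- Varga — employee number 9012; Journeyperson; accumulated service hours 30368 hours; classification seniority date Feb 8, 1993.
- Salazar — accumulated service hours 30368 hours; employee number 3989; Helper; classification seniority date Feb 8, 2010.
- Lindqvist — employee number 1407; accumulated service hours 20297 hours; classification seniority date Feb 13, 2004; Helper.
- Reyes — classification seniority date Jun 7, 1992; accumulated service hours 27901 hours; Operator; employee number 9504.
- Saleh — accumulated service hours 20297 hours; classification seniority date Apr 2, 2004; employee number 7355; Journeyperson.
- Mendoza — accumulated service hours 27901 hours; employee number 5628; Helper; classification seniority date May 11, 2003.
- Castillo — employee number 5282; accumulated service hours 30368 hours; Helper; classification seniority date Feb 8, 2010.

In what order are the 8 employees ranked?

Varga, Szabo, Castillo, Salazar, Reyes, Mendoza, Saleh, Lindqvist

By accumulated service hours (higher first): Varga, Szabo, Castillo and Salazar (each 30368 hours); then Reyes and Mendoza (both 27901 hours); then Saleh and Lindqvist (both 20297 hours).
Among Varga, Szabo, Castillo and Salazar, by classification: Varga and Szabo (Journeyperson) before Castillo and Salazar (Helper).
Among Varga and Szabo, by classification seniority date (later first): Varga (Feb 8, 1993) before Szabo (May 12, 1991).
Castillo and Salazar both have classification seniority date Feb 8, 2010, so the next rule applies.
Among Castillo and Salazar, alphabetically by surname: Castillo before Salazar.
Among Reyes and Mendoza, by classification: Reyes (Operator) before Mendoza (Helper).
Among Saleh and Lindqvist, by classification: Saleh (Journeyperson) before Lindqvist (Helper).
Full order: Varga, Szabo, Castillo, Salazar, Reyes, Mendoza, Saleh, Lindqvist.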